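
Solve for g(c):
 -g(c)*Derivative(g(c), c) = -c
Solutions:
 g(c) = -sqrt(C1 + c^2)
 g(c) = sqrt(C1 + c^2)


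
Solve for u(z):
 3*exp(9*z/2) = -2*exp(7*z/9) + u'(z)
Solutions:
 u(z) = C1 + 18*exp(7*z/9)/7 + 2*exp(9*z/2)/3


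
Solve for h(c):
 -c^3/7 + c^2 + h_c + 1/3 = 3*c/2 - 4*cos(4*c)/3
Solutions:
 h(c) = C1 + c^4/28 - c^3/3 + 3*c^2/4 - c/3 - sin(4*c)/3


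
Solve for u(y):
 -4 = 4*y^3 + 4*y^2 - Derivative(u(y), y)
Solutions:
 u(y) = C1 + y^4 + 4*y^3/3 + 4*y


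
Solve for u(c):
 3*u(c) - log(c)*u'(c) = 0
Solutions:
 u(c) = C1*exp(3*li(c))


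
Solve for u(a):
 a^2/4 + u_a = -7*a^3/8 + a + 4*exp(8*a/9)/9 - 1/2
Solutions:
 u(a) = C1 - 7*a^4/32 - a^3/12 + a^2/2 - a/2 + exp(8*a/9)/2


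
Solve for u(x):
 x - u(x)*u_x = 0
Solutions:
 u(x) = -sqrt(C1 + x^2)
 u(x) = sqrt(C1 + x^2)


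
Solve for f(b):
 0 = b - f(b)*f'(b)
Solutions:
 f(b) = -sqrt(C1 + b^2)
 f(b) = sqrt(C1 + b^2)


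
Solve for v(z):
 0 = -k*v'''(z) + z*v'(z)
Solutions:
 v(z) = C1 + Integral(C2*airyai(z*(1/k)^(1/3)) + C3*airybi(z*(1/k)^(1/3)), z)


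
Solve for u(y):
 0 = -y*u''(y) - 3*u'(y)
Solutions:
 u(y) = C1 + C2/y^2


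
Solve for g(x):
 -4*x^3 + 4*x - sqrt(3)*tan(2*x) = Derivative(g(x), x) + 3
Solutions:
 g(x) = C1 - x^4 + 2*x^2 - 3*x + sqrt(3)*log(cos(2*x))/2


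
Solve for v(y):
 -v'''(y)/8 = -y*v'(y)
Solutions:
 v(y) = C1 + Integral(C2*airyai(2*y) + C3*airybi(2*y), y)


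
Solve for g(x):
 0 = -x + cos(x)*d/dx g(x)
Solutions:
 g(x) = C1 + Integral(x/cos(x), x)


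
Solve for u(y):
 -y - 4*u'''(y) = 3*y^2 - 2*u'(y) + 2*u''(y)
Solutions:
 u(y) = C1 + C2*exp(-y) + C3*exp(y/2) + y^3/2 + 7*y^2/4 + 19*y/2


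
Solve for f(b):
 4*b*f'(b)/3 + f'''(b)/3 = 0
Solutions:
 f(b) = C1 + Integral(C2*airyai(-2^(2/3)*b) + C3*airybi(-2^(2/3)*b), b)


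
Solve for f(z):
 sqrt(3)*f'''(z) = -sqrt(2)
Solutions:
 f(z) = C1 + C2*z + C3*z^2 - sqrt(6)*z^3/18


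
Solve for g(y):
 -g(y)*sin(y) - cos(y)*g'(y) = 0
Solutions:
 g(y) = C1*cos(y)


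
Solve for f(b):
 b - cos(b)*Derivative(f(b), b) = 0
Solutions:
 f(b) = C1 + Integral(b/cos(b), b)


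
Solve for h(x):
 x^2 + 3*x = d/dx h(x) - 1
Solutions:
 h(x) = C1 + x^3/3 + 3*x^2/2 + x


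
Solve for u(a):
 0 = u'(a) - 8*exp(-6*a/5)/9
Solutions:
 u(a) = C1 - 20*exp(-6*a/5)/27


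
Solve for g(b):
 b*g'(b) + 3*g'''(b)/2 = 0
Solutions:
 g(b) = C1 + Integral(C2*airyai(-2^(1/3)*3^(2/3)*b/3) + C3*airybi(-2^(1/3)*3^(2/3)*b/3), b)


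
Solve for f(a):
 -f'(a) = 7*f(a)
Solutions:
 f(a) = C1*exp(-7*a)


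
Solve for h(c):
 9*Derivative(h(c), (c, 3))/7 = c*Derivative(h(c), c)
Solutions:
 h(c) = C1 + Integral(C2*airyai(21^(1/3)*c/3) + C3*airybi(21^(1/3)*c/3), c)


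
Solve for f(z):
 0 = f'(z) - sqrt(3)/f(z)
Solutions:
 f(z) = -sqrt(C1 + 2*sqrt(3)*z)
 f(z) = sqrt(C1 + 2*sqrt(3)*z)


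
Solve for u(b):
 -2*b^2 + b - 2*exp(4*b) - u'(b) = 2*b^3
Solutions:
 u(b) = C1 - b^4/2 - 2*b^3/3 + b^2/2 - exp(4*b)/2


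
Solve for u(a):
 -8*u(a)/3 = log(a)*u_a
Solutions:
 u(a) = C1*exp(-8*li(a)/3)


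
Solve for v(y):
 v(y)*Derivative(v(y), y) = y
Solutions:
 v(y) = -sqrt(C1 + y^2)
 v(y) = sqrt(C1 + y^2)


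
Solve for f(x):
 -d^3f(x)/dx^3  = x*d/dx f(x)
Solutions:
 f(x) = C1 + Integral(C2*airyai(-x) + C3*airybi(-x), x)


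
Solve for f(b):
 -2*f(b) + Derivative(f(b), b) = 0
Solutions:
 f(b) = C1*exp(2*b)


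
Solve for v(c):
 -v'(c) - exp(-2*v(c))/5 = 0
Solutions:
 v(c) = log(-sqrt(C1 - 10*c)) - log(5)
 v(c) = log(C1 - 10*c)/2 - log(5)


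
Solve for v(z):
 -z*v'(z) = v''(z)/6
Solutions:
 v(z) = C1 + C2*erf(sqrt(3)*z)


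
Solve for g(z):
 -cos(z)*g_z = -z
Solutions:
 g(z) = C1 + Integral(z/cos(z), z)


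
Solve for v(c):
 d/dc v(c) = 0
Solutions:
 v(c) = C1


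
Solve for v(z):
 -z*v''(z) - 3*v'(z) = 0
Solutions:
 v(z) = C1 + C2/z^2


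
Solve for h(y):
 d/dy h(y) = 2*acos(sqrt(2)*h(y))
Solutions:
 Integral(1/acos(sqrt(2)*_y), (_y, h(y))) = C1 + 2*y


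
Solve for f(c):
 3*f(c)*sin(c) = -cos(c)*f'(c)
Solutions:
 f(c) = C1*cos(c)^3


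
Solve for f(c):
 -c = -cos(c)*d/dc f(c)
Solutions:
 f(c) = C1 + Integral(c/cos(c), c)


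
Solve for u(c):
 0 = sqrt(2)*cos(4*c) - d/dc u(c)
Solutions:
 u(c) = C1 + sqrt(2)*sin(4*c)/4


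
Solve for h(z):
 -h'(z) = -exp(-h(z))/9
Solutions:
 h(z) = log(C1 + z/9)


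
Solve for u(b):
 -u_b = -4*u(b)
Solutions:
 u(b) = C1*exp(4*b)


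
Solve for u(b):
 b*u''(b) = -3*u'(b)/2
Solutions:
 u(b) = C1 + C2/sqrt(b)


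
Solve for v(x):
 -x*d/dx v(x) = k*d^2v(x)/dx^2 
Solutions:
 v(x) = C1 + C2*sqrt(k)*erf(sqrt(2)*x*sqrt(1/k)/2)


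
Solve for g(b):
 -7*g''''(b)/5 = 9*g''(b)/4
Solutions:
 g(b) = C1 + C2*b + C3*sin(3*sqrt(35)*b/14) + C4*cos(3*sqrt(35)*b/14)


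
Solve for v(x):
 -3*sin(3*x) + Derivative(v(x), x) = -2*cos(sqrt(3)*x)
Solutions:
 v(x) = C1 - 2*sqrt(3)*sin(sqrt(3)*x)/3 - cos(3*x)


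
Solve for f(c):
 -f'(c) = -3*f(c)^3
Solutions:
 f(c) = -sqrt(2)*sqrt(-1/(C1 + 3*c))/2
 f(c) = sqrt(2)*sqrt(-1/(C1 + 3*c))/2


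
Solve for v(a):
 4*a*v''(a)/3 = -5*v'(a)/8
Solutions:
 v(a) = C1 + C2*a^(17/32)


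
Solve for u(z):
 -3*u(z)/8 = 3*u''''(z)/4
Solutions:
 u(z) = (C1*sin(2^(1/4)*z/2) + C2*cos(2^(1/4)*z/2))*exp(-2^(1/4)*z/2) + (C3*sin(2^(1/4)*z/2) + C4*cos(2^(1/4)*z/2))*exp(2^(1/4)*z/2)


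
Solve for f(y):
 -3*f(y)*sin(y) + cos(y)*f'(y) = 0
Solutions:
 f(y) = C1/cos(y)^3


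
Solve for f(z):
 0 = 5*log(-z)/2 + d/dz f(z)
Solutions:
 f(z) = C1 - 5*z*log(-z)/2 + 5*z/2


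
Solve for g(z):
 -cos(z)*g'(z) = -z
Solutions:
 g(z) = C1 + Integral(z/cos(z), z)


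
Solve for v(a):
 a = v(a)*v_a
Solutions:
 v(a) = -sqrt(C1 + a^2)
 v(a) = sqrt(C1 + a^2)


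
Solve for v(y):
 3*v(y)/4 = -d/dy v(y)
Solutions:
 v(y) = C1*exp(-3*y/4)


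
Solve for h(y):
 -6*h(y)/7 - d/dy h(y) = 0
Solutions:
 h(y) = C1*exp(-6*y/7)


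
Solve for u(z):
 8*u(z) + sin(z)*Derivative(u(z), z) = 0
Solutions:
 u(z) = C1*(cos(z)^4 + 4*cos(z)^3 + 6*cos(z)^2 + 4*cos(z) + 1)/(cos(z)^4 - 4*cos(z)^3 + 6*cos(z)^2 - 4*cos(z) + 1)


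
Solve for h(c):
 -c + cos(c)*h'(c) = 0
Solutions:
 h(c) = C1 + Integral(c/cos(c), c)


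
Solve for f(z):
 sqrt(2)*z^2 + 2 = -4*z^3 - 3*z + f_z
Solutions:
 f(z) = C1 + z^4 + sqrt(2)*z^3/3 + 3*z^2/2 + 2*z


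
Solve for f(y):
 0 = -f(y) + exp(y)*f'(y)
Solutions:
 f(y) = C1*exp(-exp(-y))


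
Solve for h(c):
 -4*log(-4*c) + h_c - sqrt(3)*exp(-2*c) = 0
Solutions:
 h(c) = C1 + 4*c*log(-c) + 4*c*(-1 + 2*log(2)) - sqrt(3)*exp(-2*c)/2


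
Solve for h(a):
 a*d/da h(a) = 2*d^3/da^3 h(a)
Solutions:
 h(a) = C1 + Integral(C2*airyai(2^(2/3)*a/2) + C3*airybi(2^(2/3)*a/2), a)


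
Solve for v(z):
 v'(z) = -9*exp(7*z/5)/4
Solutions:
 v(z) = C1 - 45*exp(7*z/5)/28


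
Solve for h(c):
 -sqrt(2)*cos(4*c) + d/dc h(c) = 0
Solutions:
 h(c) = C1 + sqrt(2)*sin(4*c)/4


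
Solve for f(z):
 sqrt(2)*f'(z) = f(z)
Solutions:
 f(z) = C1*exp(sqrt(2)*z/2)


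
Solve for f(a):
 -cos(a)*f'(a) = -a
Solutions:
 f(a) = C1 + Integral(a/cos(a), a)


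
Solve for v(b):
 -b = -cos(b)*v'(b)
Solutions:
 v(b) = C1 + Integral(b/cos(b), b)


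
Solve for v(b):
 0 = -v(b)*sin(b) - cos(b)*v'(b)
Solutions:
 v(b) = C1*cos(b)


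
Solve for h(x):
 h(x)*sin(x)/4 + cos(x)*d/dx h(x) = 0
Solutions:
 h(x) = C1*cos(x)^(1/4)


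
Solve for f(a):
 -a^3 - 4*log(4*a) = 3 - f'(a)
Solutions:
 f(a) = C1 + a^4/4 + 4*a*log(a) - a + a*log(256)


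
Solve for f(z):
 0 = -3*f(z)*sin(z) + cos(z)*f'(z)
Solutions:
 f(z) = C1/cos(z)^3


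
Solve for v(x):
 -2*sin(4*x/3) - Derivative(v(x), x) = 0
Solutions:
 v(x) = C1 + 3*cos(4*x/3)/2


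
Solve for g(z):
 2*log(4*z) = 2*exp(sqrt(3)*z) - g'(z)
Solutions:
 g(z) = C1 - 2*z*log(z) + 2*z*(1 - 2*log(2)) + 2*sqrt(3)*exp(sqrt(3)*z)/3


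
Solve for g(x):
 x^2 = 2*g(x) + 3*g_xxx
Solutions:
 g(x) = C3*exp(-2^(1/3)*3^(2/3)*x/3) + x^2/2 + (C1*sin(2^(1/3)*3^(1/6)*x/2) + C2*cos(2^(1/3)*3^(1/6)*x/2))*exp(2^(1/3)*3^(2/3)*x/6)


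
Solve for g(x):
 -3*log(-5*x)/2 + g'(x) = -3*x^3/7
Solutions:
 g(x) = C1 - 3*x^4/28 + 3*x*log(-x)/2 + 3*x*(-1 + log(5))/2


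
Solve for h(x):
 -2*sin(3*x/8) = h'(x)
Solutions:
 h(x) = C1 + 16*cos(3*x/8)/3


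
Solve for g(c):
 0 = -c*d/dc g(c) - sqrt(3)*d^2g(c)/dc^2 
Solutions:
 g(c) = C1 + C2*erf(sqrt(2)*3^(3/4)*c/6)


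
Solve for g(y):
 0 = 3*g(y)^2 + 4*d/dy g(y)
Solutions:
 g(y) = 4/(C1 + 3*y)


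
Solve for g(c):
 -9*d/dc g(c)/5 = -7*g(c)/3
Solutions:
 g(c) = C1*exp(35*c/27)


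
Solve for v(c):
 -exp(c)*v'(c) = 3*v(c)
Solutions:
 v(c) = C1*exp(3*exp(-c))


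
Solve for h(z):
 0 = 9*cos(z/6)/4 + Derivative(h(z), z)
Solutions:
 h(z) = C1 - 27*sin(z/6)/2


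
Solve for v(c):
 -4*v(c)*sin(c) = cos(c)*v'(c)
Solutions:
 v(c) = C1*cos(c)^4


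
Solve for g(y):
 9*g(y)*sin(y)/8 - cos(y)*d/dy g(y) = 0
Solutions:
 g(y) = C1/cos(y)^(9/8)


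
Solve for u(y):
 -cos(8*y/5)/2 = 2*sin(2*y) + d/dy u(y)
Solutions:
 u(y) = C1 - 5*sin(8*y/5)/16 + cos(2*y)


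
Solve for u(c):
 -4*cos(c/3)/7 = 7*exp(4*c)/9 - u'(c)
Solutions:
 u(c) = C1 + 7*exp(4*c)/36 + 12*sin(c/3)/7


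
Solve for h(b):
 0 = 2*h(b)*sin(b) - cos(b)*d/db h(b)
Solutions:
 h(b) = C1/cos(b)^2


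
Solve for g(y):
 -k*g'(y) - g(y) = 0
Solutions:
 g(y) = C1*exp(-y/k)


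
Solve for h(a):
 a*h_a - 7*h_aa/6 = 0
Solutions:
 h(a) = C1 + C2*erfi(sqrt(21)*a/7)


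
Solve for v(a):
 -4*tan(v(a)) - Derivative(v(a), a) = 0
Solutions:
 v(a) = pi - asin(C1*exp(-4*a))
 v(a) = asin(C1*exp(-4*a))


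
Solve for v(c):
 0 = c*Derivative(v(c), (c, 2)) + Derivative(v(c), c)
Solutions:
 v(c) = C1 + C2*log(c)


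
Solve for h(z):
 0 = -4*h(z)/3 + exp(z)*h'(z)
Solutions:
 h(z) = C1*exp(-4*exp(-z)/3)


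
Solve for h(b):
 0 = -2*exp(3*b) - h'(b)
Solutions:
 h(b) = C1 - 2*exp(3*b)/3


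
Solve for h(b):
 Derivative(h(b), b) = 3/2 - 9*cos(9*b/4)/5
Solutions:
 h(b) = C1 + 3*b/2 - 4*sin(9*b/4)/5


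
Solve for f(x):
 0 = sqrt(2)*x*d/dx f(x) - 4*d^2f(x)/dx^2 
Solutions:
 f(x) = C1 + C2*erfi(2^(3/4)*x/4)


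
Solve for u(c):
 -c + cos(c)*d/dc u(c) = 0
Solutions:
 u(c) = C1 + Integral(c/cos(c), c)


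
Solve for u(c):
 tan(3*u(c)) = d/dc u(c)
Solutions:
 u(c) = -asin(C1*exp(3*c))/3 + pi/3
 u(c) = asin(C1*exp(3*c))/3


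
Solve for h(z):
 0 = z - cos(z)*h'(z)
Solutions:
 h(z) = C1 + Integral(z/cos(z), z)


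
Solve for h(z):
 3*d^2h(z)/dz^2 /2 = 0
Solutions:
 h(z) = C1 + C2*z


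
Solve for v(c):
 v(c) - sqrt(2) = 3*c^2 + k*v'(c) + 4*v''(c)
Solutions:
 v(c) = C1*exp(c*(-k + sqrt(k^2 + 16))/8) + C2*exp(-c*(k + sqrt(k^2 + 16))/8) + 3*c^2 + 6*c*k + 6*k^2 + sqrt(2) + 24


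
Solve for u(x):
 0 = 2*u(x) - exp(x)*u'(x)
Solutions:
 u(x) = C1*exp(-2*exp(-x))


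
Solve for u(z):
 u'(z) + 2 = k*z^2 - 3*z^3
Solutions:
 u(z) = C1 + k*z^3/3 - 3*z^4/4 - 2*z


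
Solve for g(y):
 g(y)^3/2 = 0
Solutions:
 g(y) = 0


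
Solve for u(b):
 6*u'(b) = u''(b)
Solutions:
 u(b) = C1 + C2*exp(6*b)


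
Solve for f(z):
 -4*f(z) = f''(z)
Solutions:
 f(z) = C1*sin(2*z) + C2*cos(2*z)


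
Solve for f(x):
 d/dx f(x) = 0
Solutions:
 f(x) = C1


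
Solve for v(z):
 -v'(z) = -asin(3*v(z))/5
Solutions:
 Integral(1/asin(3*_y), (_y, v(z))) = C1 + z/5


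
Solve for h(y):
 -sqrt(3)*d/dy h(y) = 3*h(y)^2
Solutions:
 h(y) = 1/(C1 + sqrt(3)*y)


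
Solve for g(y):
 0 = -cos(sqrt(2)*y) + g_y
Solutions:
 g(y) = C1 + sqrt(2)*sin(sqrt(2)*y)/2


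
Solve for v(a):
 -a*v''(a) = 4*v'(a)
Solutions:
 v(a) = C1 + C2/a^3


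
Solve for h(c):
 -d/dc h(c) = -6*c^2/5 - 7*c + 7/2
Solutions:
 h(c) = C1 + 2*c^3/5 + 7*c^2/2 - 7*c/2


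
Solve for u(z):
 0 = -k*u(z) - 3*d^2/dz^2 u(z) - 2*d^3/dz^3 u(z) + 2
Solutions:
 u(z) = C1*exp(-z*((2*k + sqrt((2*k + 1)^2 - 1) + 1)^(1/3) + 1 + (2*k + sqrt((2*k + 1)^2 - 1) + 1)^(-1/3))/2) + C2*exp(z*((2*k + sqrt((2*k + 1)^2 - 1) + 1)^(1/3)/4 - sqrt(3)*I*(2*k + sqrt((2*k + 1)^2 - 1) + 1)^(1/3)/4 - 1/2 - 1/((-1 + sqrt(3)*I)*(2*k + sqrt((2*k + 1)^2 - 1) + 1)^(1/3)))) + C3*exp(z*((2*k + sqrt((2*k + 1)^2 - 1) + 1)^(1/3)/4 + sqrt(3)*I*(2*k + sqrt((2*k + 1)^2 - 1) + 1)^(1/3)/4 - 1/2 + 1/((1 + sqrt(3)*I)*(2*k + sqrt((2*k + 1)^2 - 1) + 1)^(1/3)))) + 2/k


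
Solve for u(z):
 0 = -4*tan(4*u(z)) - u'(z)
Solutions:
 u(z) = -asin(C1*exp(-16*z))/4 + pi/4
 u(z) = asin(C1*exp(-16*z))/4


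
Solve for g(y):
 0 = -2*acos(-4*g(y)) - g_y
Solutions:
 Integral(1/acos(-4*_y), (_y, g(y))) = C1 - 2*y


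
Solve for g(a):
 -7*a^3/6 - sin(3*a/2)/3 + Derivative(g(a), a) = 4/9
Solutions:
 g(a) = C1 + 7*a^4/24 + 4*a/9 - 2*cos(3*a/2)/9


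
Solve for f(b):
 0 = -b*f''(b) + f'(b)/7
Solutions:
 f(b) = C1 + C2*b^(8/7)


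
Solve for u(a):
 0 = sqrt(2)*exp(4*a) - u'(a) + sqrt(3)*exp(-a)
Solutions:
 u(a) = C1 + sqrt(2)*exp(4*a)/4 - sqrt(3)*exp(-a)


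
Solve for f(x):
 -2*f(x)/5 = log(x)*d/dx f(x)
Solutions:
 f(x) = C1*exp(-2*li(x)/5)


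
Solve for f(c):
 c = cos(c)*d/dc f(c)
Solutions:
 f(c) = C1 + Integral(c/cos(c), c)


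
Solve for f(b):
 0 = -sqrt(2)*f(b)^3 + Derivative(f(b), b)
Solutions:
 f(b) = -sqrt(2)*sqrt(-1/(C1 + sqrt(2)*b))/2
 f(b) = sqrt(2)*sqrt(-1/(C1 + sqrt(2)*b))/2


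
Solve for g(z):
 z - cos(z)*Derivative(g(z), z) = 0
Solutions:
 g(z) = C1 + Integral(z/cos(z), z)


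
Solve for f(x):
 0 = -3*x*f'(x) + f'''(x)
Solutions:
 f(x) = C1 + Integral(C2*airyai(3^(1/3)*x) + C3*airybi(3^(1/3)*x), x)


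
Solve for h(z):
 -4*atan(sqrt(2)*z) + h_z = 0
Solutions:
 h(z) = C1 + 4*z*atan(sqrt(2)*z) - sqrt(2)*log(2*z^2 + 1)


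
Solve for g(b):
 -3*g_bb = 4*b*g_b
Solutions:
 g(b) = C1 + C2*erf(sqrt(6)*b/3)


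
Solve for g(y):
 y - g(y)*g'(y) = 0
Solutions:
 g(y) = -sqrt(C1 + y^2)
 g(y) = sqrt(C1 + y^2)


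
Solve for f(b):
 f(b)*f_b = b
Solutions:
 f(b) = -sqrt(C1 + b^2)
 f(b) = sqrt(C1 + b^2)


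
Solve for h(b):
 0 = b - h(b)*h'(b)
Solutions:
 h(b) = -sqrt(C1 + b^2)
 h(b) = sqrt(C1 + b^2)


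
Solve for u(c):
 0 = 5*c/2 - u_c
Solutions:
 u(c) = C1 + 5*c^2/4


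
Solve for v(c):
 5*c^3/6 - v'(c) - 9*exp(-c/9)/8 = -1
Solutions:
 v(c) = C1 + 5*c^4/24 + c + 81*exp(-c/9)/8


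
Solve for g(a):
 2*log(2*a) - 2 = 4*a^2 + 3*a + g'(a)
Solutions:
 g(a) = C1 - 4*a^3/3 - 3*a^2/2 + 2*a*log(a) - 4*a + 2*a*log(2)


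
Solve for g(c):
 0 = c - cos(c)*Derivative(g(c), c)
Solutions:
 g(c) = C1 + Integral(c/cos(c), c)


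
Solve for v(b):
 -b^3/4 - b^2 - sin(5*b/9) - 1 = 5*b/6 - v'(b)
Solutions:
 v(b) = C1 + b^4/16 + b^3/3 + 5*b^2/12 + b - 9*cos(5*b/9)/5


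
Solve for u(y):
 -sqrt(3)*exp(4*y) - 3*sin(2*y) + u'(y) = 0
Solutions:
 u(y) = C1 + sqrt(3)*exp(4*y)/4 - 3*cos(2*y)/2


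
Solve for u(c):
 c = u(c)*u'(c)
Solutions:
 u(c) = -sqrt(C1 + c^2)
 u(c) = sqrt(C1 + c^2)


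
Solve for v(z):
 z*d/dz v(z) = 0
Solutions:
 v(z) = C1


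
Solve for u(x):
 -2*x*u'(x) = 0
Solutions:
 u(x) = C1


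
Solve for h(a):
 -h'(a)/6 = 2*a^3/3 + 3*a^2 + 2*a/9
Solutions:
 h(a) = C1 - a^4 - 6*a^3 - 2*a^2/3


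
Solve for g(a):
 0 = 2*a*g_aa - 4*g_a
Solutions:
 g(a) = C1 + C2*a^3


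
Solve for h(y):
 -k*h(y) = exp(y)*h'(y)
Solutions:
 h(y) = C1*exp(k*exp(-y))


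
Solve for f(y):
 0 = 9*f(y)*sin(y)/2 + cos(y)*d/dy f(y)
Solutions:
 f(y) = C1*cos(y)^(9/2)


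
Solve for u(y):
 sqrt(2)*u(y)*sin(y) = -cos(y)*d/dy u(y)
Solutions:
 u(y) = C1*cos(y)^(sqrt(2))


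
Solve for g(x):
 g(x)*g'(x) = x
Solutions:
 g(x) = -sqrt(C1 + x^2)
 g(x) = sqrt(C1 + x^2)


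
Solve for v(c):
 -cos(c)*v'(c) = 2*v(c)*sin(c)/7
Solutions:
 v(c) = C1*cos(c)^(2/7)


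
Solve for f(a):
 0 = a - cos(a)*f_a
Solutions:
 f(a) = C1 + Integral(a/cos(a), a)


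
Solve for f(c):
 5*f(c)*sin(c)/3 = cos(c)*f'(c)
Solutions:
 f(c) = C1/cos(c)^(5/3)


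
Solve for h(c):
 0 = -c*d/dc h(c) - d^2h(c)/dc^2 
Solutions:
 h(c) = C1 + C2*erf(sqrt(2)*c/2)


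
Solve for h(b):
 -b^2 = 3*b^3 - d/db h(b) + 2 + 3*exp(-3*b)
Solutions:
 h(b) = C1 + 3*b^4/4 + b^3/3 + 2*b - exp(-3*b)


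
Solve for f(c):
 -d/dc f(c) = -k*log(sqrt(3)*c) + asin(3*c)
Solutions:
 f(c) = C1 + c*k*(log(c) - 1) + c*k*log(3)/2 - c*asin(3*c) - sqrt(1 - 9*c^2)/3


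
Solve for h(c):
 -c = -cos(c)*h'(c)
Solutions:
 h(c) = C1 + Integral(c/cos(c), c)


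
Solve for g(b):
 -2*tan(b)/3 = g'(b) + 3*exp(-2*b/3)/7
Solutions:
 g(b) = C1 - log(tan(b)^2 + 1)/3 + 9*exp(-2*b/3)/14


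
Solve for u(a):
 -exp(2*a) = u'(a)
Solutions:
 u(a) = C1 - exp(2*a)/2


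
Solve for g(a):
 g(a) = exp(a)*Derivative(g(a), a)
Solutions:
 g(a) = C1*exp(-exp(-a))


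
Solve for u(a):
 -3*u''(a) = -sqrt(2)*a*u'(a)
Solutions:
 u(a) = C1 + C2*erfi(2^(3/4)*sqrt(3)*a/6)


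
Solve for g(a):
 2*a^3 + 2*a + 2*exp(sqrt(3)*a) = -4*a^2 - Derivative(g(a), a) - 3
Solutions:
 g(a) = C1 - a^4/2 - 4*a^3/3 - a^2 - 3*a - 2*sqrt(3)*exp(sqrt(3)*a)/3


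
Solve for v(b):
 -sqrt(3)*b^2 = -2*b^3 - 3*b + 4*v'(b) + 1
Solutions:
 v(b) = C1 + b^4/8 - sqrt(3)*b^3/12 + 3*b^2/8 - b/4


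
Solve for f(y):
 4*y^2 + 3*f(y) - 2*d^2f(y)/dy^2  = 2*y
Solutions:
 f(y) = C1*exp(-sqrt(6)*y/2) + C2*exp(sqrt(6)*y/2) - 4*y^2/3 + 2*y/3 - 16/9


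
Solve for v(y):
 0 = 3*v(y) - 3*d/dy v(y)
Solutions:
 v(y) = C1*exp(y)


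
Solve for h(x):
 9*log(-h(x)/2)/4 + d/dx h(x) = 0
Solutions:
 4*Integral(1/(log(-_y) - log(2)), (_y, h(x)))/9 = C1 - x


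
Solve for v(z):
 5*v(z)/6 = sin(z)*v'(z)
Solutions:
 v(z) = C1*(cos(z) - 1)^(5/12)/(cos(z) + 1)^(5/12)


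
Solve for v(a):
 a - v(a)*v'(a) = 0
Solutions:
 v(a) = -sqrt(C1 + a^2)
 v(a) = sqrt(C1 + a^2)


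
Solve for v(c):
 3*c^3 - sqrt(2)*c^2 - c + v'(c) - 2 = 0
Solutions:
 v(c) = C1 - 3*c^4/4 + sqrt(2)*c^3/3 + c^2/2 + 2*c


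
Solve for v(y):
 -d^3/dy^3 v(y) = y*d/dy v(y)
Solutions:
 v(y) = C1 + Integral(C2*airyai(-y) + C3*airybi(-y), y)


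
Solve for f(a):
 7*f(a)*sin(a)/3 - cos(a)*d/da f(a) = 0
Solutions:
 f(a) = C1/cos(a)^(7/3)


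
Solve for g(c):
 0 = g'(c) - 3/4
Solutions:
 g(c) = C1 + 3*c/4


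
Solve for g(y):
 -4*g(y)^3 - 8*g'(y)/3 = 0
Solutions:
 g(y) = -sqrt(-1/(C1 - 3*y))
 g(y) = sqrt(-1/(C1 - 3*y))


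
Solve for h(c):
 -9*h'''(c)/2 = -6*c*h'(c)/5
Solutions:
 h(c) = C1 + Integral(C2*airyai(30^(2/3)*c/15) + C3*airybi(30^(2/3)*c/15), c)


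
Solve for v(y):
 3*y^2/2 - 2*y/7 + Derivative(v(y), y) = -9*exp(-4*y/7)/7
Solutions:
 v(y) = C1 - y^3/2 + y^2/7 + 9*exp(-4*y/7)/4


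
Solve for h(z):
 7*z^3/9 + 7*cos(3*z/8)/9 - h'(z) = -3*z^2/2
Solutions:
 h(z) = C1 + 7*z^4/36 + z^3/2 + 56*sin(3*z/8)/27


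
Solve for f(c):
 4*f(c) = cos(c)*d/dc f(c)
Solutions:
 f(c) = C1*(sin(c)^2 + 2*sin(c) + 1)/(sin(c)^2 - 2*sin(c) + 1)


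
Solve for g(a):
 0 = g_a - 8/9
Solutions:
 g(a) = C1 + 8*a/9


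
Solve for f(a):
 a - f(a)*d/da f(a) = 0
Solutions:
 f(a) = -sqrt(C1 + a^2)
 f(a) = sqrt(C1 + a^2)


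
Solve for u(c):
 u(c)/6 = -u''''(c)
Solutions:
 u(c) = (C1*sin(2^(1/4)*3^(3/4)*c/6) + C2*cos(2^(1/4)*3^(3/4)*c/6))*exp(-2^(1/4)*3^(3/4)*c/6) + (C3*sin(2^(1/4)*3^(3/4)*c/6) + C4*cos(2^(1/4)*3^(3/4)*c/6))*exp(2^(1/4)*3^(3/4)*c/6)


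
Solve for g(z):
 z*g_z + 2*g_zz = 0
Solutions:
 g(z) = C1 + C2*erf(z/2)


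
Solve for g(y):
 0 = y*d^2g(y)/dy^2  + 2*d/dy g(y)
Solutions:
 g(y) = C1 + C2/y


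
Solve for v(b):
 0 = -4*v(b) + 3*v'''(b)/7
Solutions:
 v(b) = C3*exp(28^(1/3)*3^(2/3)*b/3) + (C1*sin(28^(1/3)*3^(1/6)*b/2) + C2*cos(28^(1/3)*3^(1/6)*b/2))*exp(-28^(1/3)*3^(2/3)*b/6)


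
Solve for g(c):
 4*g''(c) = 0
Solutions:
 g(c) = C1 + C2*c


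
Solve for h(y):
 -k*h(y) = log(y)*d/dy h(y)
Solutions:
 h(y) = C1*exp(-k*li(y))


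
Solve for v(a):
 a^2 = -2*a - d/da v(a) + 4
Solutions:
 v(a) = C1 - a^3/3 - a^2 + 4*a


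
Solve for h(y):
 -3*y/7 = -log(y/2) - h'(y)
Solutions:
 h(y) = C1 + 3*y^2/14 - y*log(y) + y*log(2) + y


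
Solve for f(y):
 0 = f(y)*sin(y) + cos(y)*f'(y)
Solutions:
 f(y) = C1*cos(y)


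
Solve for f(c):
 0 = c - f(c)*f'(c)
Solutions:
 f(c) = -sqrt(C1 + c^2)
 f(c) = sqrt(C1 + c^2)


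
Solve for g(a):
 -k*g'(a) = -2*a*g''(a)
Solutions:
 g(a) = C1 + a^(re(k)/2 + 1)*(C2*sin(log(a)*Abs(im(k))/2) + C3*cos(log(a)*im(k)/2))


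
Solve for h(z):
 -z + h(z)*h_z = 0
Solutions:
 h(z) = -sqrt(C1 + z^2)
 h(z) = sqrt(C1 + z^2)


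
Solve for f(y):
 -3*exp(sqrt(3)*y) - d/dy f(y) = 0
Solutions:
 f(y) = C1 - sqrt(3)*exp(sqrt(3)*y)


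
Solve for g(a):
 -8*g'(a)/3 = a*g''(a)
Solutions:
 g(a) = C1 + C2/a^(5/3)


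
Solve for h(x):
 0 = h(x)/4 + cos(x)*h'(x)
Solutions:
 h(x) = C1*(sin(x) - 1)^(1/8)/(sin(x) + 1)^(1/8)


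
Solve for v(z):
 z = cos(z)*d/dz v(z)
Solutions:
 v(z) = C1 + Integral(z/cos(z), z)


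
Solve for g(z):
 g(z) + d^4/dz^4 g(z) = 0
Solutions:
 g(z) = (C1*sin(sqrt(2)*z/2) + C2*cos(sqrt(2)*z/2))*exp(-sqrt(2)*z/2) + (C3*sin(sqrt(2)*z/2) + C4*cos(sqrt(2)*z/2))*exp(sqrt(2)*z/2)


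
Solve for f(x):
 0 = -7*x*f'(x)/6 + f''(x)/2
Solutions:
 f(x) = C1 + C2*erfi(sqrt(42)*x/6)


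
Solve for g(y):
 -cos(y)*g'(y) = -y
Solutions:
 g(y) = C1 + Integral(y/cos(y), y)


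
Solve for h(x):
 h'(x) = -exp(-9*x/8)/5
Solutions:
 h(x) = C1 + 8*exp(-9*x/8)/45


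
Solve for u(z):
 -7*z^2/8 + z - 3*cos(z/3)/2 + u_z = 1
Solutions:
 u(z) = C1 + 7*z^3/24 - z^2/2 + z + 9*sin(z/3)/2


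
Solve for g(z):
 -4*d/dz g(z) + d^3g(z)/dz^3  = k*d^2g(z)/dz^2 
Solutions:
 g(z) = C1 + C2*exp(z*(k - sqrt(k^2 + 16))/2) + C3*exp(z*(k + sqrt(k^2 + 16))/2)


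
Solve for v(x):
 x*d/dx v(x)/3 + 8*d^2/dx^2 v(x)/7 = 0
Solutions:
 v(x) = C1 + C2*erf(sqrt(21)*x/12)


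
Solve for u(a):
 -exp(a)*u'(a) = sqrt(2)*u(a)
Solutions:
 u(a) = C1*exp(sqrt(2)*exp(-a))


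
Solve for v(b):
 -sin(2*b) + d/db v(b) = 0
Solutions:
 v(b) = C1 - cos(2*b)/2


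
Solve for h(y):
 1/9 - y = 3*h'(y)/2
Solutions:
 h(y) = C1 - y^2/3 + 2*y/27


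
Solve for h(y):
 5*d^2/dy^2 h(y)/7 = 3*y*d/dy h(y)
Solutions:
 h(y) = C1 + C2*erfi(sqrt(210)*y/10)


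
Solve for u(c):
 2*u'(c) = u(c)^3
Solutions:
 u(c) = -sqrt(-1/(C1 + c))
 u(c) = sqrt(-1/(C1 + c))


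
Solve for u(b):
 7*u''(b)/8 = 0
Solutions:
 u(b) = C1 + C2*b


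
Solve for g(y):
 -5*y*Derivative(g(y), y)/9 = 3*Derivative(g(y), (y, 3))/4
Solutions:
 g(y) = C1 + Integral(C2*airyai(-20^(1/3)*y/3) + C3*airybi(-20^(1/3)*y/3), y)


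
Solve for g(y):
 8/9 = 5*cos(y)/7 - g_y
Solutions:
 g(y) = C1 - 8*y/9 + 5*sin(y)/7


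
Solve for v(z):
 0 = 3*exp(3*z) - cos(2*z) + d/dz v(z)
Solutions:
 v(z) = C1 - exp(3*z) + sin(2*z)/2


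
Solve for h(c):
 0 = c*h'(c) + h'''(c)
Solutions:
 h(c) = C1 + Integral(C2*airyai(-c) + C3*airybi(-c), c)


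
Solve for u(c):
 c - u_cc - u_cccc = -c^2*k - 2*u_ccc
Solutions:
 u(c) = C1 + C4*exp(c) + c^4*k/12 + c^3*(4*k + 1)/6 + c^2*(3*k + 1) + c*(C2 + C3*exp(c))


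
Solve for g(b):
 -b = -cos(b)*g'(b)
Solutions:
 g(b) = C1 + Integral(b/cos(b), b)


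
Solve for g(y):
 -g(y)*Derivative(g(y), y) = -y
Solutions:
 g(y) = -sqrt(C1 + y^2)
 g(y) = sqrt(C1 + y^2)


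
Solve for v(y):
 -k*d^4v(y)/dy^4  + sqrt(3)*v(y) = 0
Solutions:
 v(y) = C1*exp(-3^(1/8)*y*(1/k)^(1/4)) + C2*exp(3^(1/8)*y*(1/k)^(1/4)) + C3*exp(-3^(1/8)*I*y*(1/k)^(1/4)) + C4*exp(3^(1/8)*I*y*(1/k)^(1/4))


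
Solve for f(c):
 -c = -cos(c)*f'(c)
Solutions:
 f(c) = C1 + Integral(c/cos(c), c)


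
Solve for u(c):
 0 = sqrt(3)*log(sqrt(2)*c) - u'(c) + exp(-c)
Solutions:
 u(c) = C1 + sqrt(3)*c*log(c) + sqrt(3)*c*(-1 + log(2)/2) - exp(-c)


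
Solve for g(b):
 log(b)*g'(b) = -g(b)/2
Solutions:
 g(b) = C1*exp(-li(b)/2)


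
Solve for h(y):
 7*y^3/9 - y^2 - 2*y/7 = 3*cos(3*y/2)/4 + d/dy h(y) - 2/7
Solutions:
 h(y) = C1 + 7*y^4/36 - y^3/3 - y^2/7 + 2*y/7 - sin(3*y/2)/2


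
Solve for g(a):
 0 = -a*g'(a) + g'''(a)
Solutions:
 g(a) = C1 + Integral(C2*airyai(a) + C3*airybi(a), a)


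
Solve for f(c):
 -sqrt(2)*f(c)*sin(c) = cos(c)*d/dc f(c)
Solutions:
 f(c) = C1*cos(c)^(sqrt(2))


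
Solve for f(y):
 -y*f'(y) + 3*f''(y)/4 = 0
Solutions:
 f(y) = C1 + C2*erfi(sqrt(6)*y/3)


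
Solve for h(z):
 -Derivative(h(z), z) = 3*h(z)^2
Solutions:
 h(z) = 1/(C1 + 3*z)


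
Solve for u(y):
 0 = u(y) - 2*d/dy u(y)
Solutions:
 u(y) = C1*exp(y/2)


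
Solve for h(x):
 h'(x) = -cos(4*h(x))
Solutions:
 h(x) = -asin((C1 + exp(8*x))/(C1 - exp(8*x)))/4 + pi/4
 h(x) = asin((C1 + exp(8*x))/(C1 - exp(8*x)))/4


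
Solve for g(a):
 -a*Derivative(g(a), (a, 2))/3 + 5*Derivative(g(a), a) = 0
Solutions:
 g(a) = C1 + C2*a^16


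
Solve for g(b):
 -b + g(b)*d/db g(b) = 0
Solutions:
 g(b) = -sqrt(C1 + b^2)
 g(b) = sqrt(C1 + b^2)


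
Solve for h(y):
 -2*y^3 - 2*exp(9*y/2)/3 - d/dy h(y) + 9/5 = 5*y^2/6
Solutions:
 h(y) = C1 - y^4/2 - 5*y^3/18 + 9*y/5 - 4*exp(9*y/2)/27


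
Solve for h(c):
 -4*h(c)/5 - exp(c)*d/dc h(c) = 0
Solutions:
 h(c) = C1*exp(4*exp(-c)/5)


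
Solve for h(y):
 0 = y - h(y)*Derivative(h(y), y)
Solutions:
 h(y) = -sqrt(C1 + y^2)
 h(y) = sqrt(C1 + y^2)


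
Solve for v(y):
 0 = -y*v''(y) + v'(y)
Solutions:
 v(y) = C1 + C2*y^2


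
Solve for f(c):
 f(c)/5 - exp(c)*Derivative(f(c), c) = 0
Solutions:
 f(c) = C1*exp(-exp(-c)/5)


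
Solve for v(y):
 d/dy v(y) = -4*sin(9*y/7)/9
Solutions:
 v(y) = C1 + 28*cos(9*y/7)/81


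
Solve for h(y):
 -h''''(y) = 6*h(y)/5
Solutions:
 h(y) = (C1*sin(10^(3/4)*3^(1/4)*y/10) + C2*cos(10^(3/4)*3^(1/4)*y/10))*exp(-10^(3/4)*3^(1/4)*y/10) + (C3*sin(10^(3/4)*3^(1/4)*y/10) + C4*cos(10^(3/4)*3^(1/4)*y/10))*exp(10^(3/4)*3^(1/4)*y/10)


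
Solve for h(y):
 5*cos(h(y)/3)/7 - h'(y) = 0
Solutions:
 -5*y/7 - 3*log(sin(h(y)/3) - 1)/2 + 3*log(sin(h(y)/3) + 1)/2 = C1


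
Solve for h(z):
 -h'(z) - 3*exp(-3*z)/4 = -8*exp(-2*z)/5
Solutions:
 h(z) = C1 - 4*exp(-2*z)/5 + exp(-3*z)/4


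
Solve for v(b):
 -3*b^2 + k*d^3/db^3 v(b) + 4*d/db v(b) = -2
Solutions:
 v(b) = C1 + C2*exp(-2*b*sqrt(-1/k)) + C3*exp(2*b*sqrt(-1/k)) + b^3/4 - 3*b*k/8 - b/2


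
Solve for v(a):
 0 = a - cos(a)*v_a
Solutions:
 v(a) = C1 + Integral(a/cos(a), a)


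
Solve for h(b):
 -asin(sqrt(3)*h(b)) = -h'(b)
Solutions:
 Integral(1/asin(sqrt(3)*_y), (_y, h(b))) = C1 + b


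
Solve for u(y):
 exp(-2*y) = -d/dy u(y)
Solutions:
 u(y) = C1 + exp(-2*y)/2


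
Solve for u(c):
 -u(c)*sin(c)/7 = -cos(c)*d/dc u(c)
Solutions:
 u(c) = C1/cos(c)^(1/7)


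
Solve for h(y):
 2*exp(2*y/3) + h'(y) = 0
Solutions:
 h(y) = C1 - 3*exp(2*y/3)


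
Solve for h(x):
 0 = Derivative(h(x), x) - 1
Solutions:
 h(x) = C1 + x


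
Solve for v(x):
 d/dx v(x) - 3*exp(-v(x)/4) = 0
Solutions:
 v(x) = 4*log(C1 + 3*x/4)


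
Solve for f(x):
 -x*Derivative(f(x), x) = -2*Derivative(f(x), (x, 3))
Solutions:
 f(x) = C1 + Integral(C2*airyai(2^(2/3)*x/2) + C3*airybi(2^(2/3)*x/2), x)


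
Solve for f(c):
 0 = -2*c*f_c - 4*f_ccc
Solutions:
 f(c) = C1 + Integral(C2*airyai(-2^(2/3)*c/2) + C3*airybi(-2^(2/3)*c/2), c)


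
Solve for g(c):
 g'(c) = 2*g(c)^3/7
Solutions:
 g(c) = -sqrt(14)*sqrt(-1/(C1 + 2*c))/2
 g(c) = sqrt(14)*sqrt(-1/(C1 + 2*c))/2


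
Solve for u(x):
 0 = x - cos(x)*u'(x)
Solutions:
 u(x) = C1 + Integral(x/cos(x), x)


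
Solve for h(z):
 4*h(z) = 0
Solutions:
 h(z) = 0


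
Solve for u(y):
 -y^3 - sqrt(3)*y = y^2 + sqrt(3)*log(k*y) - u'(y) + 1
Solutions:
 u(y) = C1 + y^4/4 + y^3/3 + sqrt(3)*y^2/2 + sqrt(3)*y*log(k*y) + y*(1 - sqrt(3))


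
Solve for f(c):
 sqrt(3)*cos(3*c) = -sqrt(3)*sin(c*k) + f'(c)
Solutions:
 f(c) = C1 + sqrt(3)*sin(3*c)/3 - sqrt(3)*cos(c*k)/k


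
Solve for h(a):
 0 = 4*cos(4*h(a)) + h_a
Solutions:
 h(a) = -asin((C1 + exp(32*a))/(C1 - exp(32*a)))/4 + pi/4
 h(a) = asin((C1 + exp(32*a))/(C1 - exp(32*a)))/4


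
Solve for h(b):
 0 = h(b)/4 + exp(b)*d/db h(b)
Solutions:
 h(b) = C1*exp(exp(-b)/4)


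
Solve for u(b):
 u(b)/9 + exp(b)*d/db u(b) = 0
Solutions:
 u(b) = C1*exp(exp(-b)/9)


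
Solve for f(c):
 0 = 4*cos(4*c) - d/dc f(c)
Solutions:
 f(c) = C1 + sin(4*c)


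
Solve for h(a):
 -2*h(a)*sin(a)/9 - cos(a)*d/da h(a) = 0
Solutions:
 h(a) = C1*cos(a)^(2/9)


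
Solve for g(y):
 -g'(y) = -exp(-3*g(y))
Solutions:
 g(y) = log(C1 + 3*y)/3
 g(y) = log((-3^(1/3) - 3^(5/6)*I)*(C1 + y)^(1/3)/2)
 g(y) = log((-3^(1/3) + 3^(5/6)*I)*(C1 + y)^(1/3)/2)


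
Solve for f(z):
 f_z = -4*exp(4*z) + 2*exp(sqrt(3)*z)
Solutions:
 f(z) = C1 - exp(4*z) + 2*sqrt(3)*exp(sqrt(3)*z)/3


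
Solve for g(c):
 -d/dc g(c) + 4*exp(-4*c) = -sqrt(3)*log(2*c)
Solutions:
 g(c) = C1 + sqrt(3)*c*log(c) + sqrt(3)*c*(-1 + log(2)) - exp(-4*c)


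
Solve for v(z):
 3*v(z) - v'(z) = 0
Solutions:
 v(z) = C1*exp(3*z)


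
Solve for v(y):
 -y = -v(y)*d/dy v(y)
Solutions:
 v(y) = -sqrt(C1 + y^2)
 v(y) = sqrt(C1 + y^2)


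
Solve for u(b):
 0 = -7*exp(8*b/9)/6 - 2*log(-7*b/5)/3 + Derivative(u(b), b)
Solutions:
 u(b) = C1 + 2*b*log(-b)/3 + 2*b*(-log(5) - 1 + log(7))/3 + 21*exp(8*b/9)/16


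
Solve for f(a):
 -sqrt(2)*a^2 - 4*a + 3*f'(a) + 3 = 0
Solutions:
 f(a) = C1 + sqrt(2)*a^3/9 + 2*a^2/3 - a


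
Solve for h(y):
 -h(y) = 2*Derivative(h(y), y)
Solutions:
 h(y) = C1*exp(-y/2)


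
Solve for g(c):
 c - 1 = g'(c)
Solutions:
 g(c) = C1 + c^2/2 - c


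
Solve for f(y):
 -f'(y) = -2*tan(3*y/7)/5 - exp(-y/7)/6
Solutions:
 f(y) = C1 + 7*log(tan(3*y/7)^2 + 1)/15 - 7*exp(-y/7)/6


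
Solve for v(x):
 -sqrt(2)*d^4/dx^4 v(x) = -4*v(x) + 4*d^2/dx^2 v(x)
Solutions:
 v(x) = C1*exp(-2^(1/4)*x*sqrt(-1 + sqrt(1 + sqrt(2)))) + C2*exp(2^(1/4)*x*sqrt(-1 + sqrt(1 + sqrt(2)))) + C3*sin(2^(1/4)*x*sqrt(1 + sqrt(1 + sqrt(2)))) + C4*cosh(2^(1/4)*x*sqrt(-sqrt(1 + sqrt(2)) - 1))


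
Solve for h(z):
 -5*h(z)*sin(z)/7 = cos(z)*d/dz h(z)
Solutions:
 h(z) = C1*cos(z)^(5/7)


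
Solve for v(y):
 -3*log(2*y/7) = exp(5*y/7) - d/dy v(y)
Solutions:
 v(y) = C1 + 3*y*log(y) + 3*y*(-log(7) - 1 + log(2)) + 7*exp(5*y/7)/5


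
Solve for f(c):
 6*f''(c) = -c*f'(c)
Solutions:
 f(c) = C1 + C2*erf(sqrt(3)*c/6)


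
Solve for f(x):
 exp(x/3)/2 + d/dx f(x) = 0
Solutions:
 f(x) = C1 - 3*exp(x/3)/2


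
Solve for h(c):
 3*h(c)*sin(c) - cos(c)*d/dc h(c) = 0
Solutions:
 h(c) = C1/cos(c)^3


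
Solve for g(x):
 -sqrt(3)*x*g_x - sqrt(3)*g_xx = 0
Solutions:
 g(x) = C1 + C2*erf(sqrt(2)*x/2)


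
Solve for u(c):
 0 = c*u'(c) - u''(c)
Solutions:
 u(c) = C1 + C2*erfi(sqrt(2)*c/2)


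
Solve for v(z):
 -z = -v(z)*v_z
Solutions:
 v(z) = -sqrt(C1 + z^2)
 v(z) = sqrt(C1 + z^2)


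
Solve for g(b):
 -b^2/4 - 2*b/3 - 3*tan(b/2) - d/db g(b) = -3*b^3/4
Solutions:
 g(b) = C1 + 3*b^4/16 - b^3/12 - b^2/3 + 6*log(cos(b/2))


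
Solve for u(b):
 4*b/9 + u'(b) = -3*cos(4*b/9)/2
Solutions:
 u(b) = C1 - 2*b^2/9 - 27*sin(4*b/9)/8


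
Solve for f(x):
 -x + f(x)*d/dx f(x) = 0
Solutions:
 f(x) = -sqrt(C1 + x^2)
 f(x) = sqrt(C1 + x^2)


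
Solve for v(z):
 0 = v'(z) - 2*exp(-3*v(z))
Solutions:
 v(z) = log(C1 + 6*z)/3
 v(z) = log((-3^(1/3) - 3^(5/6)*I)*(C1 + 2*z)^(1/3)/2)
 v(z) = log((-3^(1/3) + 3^(5/6)*I)*(C1 + 2*z)^(1/3)/2)


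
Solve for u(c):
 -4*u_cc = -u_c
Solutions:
 u(c) = C1 + C2*exp(c/4)


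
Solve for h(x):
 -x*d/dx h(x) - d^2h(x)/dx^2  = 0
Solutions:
 h(x) = C1 + C2*erf(sqrt(2)*x/2)


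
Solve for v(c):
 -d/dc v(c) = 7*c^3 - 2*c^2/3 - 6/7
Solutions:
 v(c) = C1 - 7*c^4/4 + 2*c^3/9 + 6*c/7


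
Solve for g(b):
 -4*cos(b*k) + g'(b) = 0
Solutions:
 g(b) = C1 + 4*sin(b*k)/k


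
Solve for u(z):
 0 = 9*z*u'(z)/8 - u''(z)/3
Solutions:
 u(z) = C1 + C2*erfi(3*sqrt(3)*z/4)


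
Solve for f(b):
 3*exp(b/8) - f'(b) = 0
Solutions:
 f(b) = C1 + 24*exp(b/8)


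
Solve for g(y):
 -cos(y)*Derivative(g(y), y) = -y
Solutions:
 g(y) = C1 + Integral(y/cos(y), y)


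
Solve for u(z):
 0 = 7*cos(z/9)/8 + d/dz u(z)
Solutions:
 u(z) = C1 - 63*sin(z/9)/8


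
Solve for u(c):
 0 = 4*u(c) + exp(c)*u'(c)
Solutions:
 u(c) = C1*exp(4*exp(-c))


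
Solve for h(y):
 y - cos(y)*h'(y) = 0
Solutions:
 h(y) = C1 + Integral(y/cos(y), y)


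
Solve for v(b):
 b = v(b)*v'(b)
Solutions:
 v(b) = -sqrt(C1 + b^2)
 v(b) = sqrt(C1 + b^2)


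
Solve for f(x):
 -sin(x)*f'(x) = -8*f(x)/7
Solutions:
 f(x) = C1*(cos(x) - 1)^(4/7)/(cos(x) + 1)^(4/7)


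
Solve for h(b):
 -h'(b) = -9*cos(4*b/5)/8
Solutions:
 h(b) = C1 + 45*sin(4*b/5)/32


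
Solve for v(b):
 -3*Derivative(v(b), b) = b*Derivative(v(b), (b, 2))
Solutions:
 v(b) = C1 + C2/b^2


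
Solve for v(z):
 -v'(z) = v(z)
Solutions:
 v(z) = C1*exp(-z)


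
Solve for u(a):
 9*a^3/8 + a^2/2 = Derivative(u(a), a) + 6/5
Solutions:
 u(a) = C1 + 9*a^4/32 + a^3/6 - 6*a/5


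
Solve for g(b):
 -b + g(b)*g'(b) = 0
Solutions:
 g(b) = -sqrt(C1 + b^2)
 g(b) = sqrt(C1 + b^2)


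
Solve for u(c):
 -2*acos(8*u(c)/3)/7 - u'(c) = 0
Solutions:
 Integral(1/acos(8*_y/3), (_y, u(c))) = C1 - 2*c/7


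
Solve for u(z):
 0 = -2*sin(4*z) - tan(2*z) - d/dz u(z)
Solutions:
 u(z) = C1 + log(cos(2*z))/2 + cos(4*z)/2


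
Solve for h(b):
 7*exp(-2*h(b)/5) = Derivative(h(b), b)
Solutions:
 h(b) = 5*log(-sqrt(C1 + 7*b)) - 5*log(5) + 5*log(10)/2
 h(b) = 5*log(C1 + 7*b)/2 - 5*log(5) + 5*log(10)/2


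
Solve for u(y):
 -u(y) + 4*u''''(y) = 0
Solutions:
 u(y) = C1*exp(-sqrt(2)*y/2) + C2*exp(sqrt(2)*y/2) + C3*sin(sqrt(2)*y/2) + C4*cos(sqrt(2)*y/2)


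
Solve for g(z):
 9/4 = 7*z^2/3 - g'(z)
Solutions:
 g(z) = C1 + 7*z^3/9 - 9*z/4


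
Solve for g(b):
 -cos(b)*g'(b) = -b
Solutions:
 g(b) = C1 + Integral(b/cos(b), b)


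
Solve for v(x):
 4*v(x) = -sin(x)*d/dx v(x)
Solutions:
 v(x) = C1*(cos(x)^2 + 2*cos(x) + 1)/(cos(x)^2 - 2*cos(x) + 1)


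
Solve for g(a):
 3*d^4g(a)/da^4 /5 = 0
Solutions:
 g(a) = C1 + C2*a + C3*a^2 + C4*a^3


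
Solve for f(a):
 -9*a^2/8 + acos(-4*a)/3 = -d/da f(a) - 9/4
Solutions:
 f(a) = C1 + 3*a^3/8 - a*acos(-4*a)/3 - 9*a/4 - sqrt(1 - 16*a^2)/12


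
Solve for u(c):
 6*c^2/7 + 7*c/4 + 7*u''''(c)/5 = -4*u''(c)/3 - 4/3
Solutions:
 u(c) = C1 + C2*c + C3*sin(2*sqrt(105)*c/21) + C4*cos(2*sqrt(105)*c/21) - 3*c^4/56 - 7*c^3/32 + 7*c^2/40


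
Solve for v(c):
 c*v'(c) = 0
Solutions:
 v(c) = C1


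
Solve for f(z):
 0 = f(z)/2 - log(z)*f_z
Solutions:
 f(z) = C1*exp(li(z)/2)


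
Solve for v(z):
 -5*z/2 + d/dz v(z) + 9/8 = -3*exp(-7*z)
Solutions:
 v(z) = C1 + 5*z^2/4 - 9*z/8 + 3*exp(-7*z)/7


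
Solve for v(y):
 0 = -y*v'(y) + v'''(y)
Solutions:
 v(y) = C1 + Integral(C2*airyai(y) + C3*airybi(y), y)


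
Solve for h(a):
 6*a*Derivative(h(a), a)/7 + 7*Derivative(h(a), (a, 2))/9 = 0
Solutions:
 h(a) = C1 + C2*erf(3*sqrt(3)*a/7)


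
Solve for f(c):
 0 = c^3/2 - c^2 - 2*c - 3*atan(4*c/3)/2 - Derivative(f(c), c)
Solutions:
 f(c) = C1 + c^4/8 - c^3/3 - c^2 - 3*c*atan(4*c/3)/2 + 9*log(16*c^2 + 9)/16


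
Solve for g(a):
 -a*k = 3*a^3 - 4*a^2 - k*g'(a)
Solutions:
 g(a) = C1 + 3*a^4/(4*k) - 4*a^3/(3*k) + a^2/2


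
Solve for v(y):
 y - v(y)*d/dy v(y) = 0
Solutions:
 v(y) = -sqrt(C1 + y^2)
 v(y) = sqrt(C1 + y^2)


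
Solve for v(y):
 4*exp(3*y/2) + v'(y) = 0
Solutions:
 v(y) = C1 - 8*exp(3*y/2)/3


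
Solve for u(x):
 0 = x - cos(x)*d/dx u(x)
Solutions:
 u(x) = C1 + Integral(x/cos(x), x)


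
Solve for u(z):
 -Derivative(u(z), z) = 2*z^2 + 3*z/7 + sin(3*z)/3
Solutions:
 u(z) = C1 - 2*z^3/3 - 3*z^2/14 + cos(3*z)/9


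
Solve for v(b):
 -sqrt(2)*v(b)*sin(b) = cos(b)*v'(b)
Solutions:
 v(b) = C1*cos(b)^(sqrt(2))


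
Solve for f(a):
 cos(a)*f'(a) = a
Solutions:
 f(a) = C1 + Integral(a/cos(a), a)


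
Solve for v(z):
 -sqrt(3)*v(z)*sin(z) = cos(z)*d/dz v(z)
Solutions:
 v(z) = C1*cos(z)^(sqrt(3))


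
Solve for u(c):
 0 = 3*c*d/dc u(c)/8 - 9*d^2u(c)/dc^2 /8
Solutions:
 u(c) = C1 + C2*erfi(sqrt(6)*c/6)


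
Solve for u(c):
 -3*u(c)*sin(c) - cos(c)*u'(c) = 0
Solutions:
 u(c) = C1*cos(c)^3


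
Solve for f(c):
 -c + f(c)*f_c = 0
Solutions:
 f(c) = -sqrt(C1 + c^2)
 f(c) = sqrt(C1 + c^2)


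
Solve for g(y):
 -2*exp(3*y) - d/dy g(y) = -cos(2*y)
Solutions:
 g(y) = C1 - 2*exp(3*y)/3 + sin(2*y)/2


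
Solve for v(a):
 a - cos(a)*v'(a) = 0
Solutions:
 v(a) = C1 + Integral(a/cos(a), a)


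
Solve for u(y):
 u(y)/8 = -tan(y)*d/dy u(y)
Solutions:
 u(y) = C1/sin(y)^(1/8)


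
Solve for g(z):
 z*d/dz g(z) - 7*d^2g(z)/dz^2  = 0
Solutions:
 g(z) = C1 + C2*erfi(sqrt(14)*z/14)


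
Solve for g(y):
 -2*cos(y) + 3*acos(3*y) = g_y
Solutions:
 g(y) = C1 + 3*y*acos(3*y) - sqrt(1 - 9*y^2) - 2*sin(y)


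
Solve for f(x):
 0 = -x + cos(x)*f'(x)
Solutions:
 f(x) = C1 + Integral(x/cos(x), x)


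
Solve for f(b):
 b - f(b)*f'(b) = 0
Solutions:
 f(b) = -sqrt(C1 + b^2)
 f(b) = sqrt(C1 + b^2)


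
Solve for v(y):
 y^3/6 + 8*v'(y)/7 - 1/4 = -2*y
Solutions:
 v(y) = C1 - 7*y^4/192 - 7*y^2/8 + 7*y/32


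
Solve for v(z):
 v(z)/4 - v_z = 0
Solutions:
 v(z) = C1*exp(z/4)


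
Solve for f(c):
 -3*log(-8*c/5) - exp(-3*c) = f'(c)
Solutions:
 f(c) = C1 - 3*c*log(-c) + 3*c*(-3*log(2) + 1 + log(5)) + exp(-3*c)/3


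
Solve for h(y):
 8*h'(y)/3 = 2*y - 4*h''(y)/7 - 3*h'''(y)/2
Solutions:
 h(y) = C1 + 3*y^2/8 - 9*y/56 + (C2*sin(16*sqrt(3)*y/21) + C3*cos(16*sqrt(3)*y/21))*exp(-4*y/21)


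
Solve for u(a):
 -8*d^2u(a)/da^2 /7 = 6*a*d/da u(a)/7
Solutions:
 u(a) = C1 + C2*erf(sqrt(6)*a/4)


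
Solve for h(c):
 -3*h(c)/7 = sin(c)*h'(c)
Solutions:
 h(c) = C1*(cos(c) + 1)^(3/14)/(cos(c) - 1)^(3/14)


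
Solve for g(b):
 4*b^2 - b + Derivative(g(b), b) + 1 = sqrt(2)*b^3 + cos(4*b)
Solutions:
 g(b) = C1 + sqrt(2)*b^4/4 - 4*b^3/3 + b^2/2 - b + sin(4*b)/4


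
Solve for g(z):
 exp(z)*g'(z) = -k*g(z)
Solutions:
 g(z) = C1*exp(k*exp(-z))


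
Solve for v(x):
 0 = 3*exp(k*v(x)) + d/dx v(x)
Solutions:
 v(x) = Piecewise((log(1/(C1*k + 3*k*x))/k, Ne(k, 0)), (nan, True))
 v(x) = Piecewise((C1 - 3*x, Eq(k, 0)), (nan, True))


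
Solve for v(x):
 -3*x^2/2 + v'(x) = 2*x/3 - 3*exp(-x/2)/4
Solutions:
 v(x) = C1 + x^3/2 + x^2/3 + 3*exp(-x/2)/2


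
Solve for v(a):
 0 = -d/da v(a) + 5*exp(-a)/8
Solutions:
 v(a) = C1 - 5*exp(-a)/8


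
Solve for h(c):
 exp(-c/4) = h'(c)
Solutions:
 h(c) = C1 - 4*exp(-c/4)


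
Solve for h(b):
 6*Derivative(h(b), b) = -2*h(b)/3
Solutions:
 h(b) = C1*exp(-b/9)


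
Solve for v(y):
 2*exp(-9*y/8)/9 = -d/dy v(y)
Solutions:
 v(y) = C1 + 16*exp(-9*y/8)/81


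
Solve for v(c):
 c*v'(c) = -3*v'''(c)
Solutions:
 v(c) = C1 + Integral(C2*airyai(-3^(2/3)*c/3) + C3*airybi(-3^(2/3)*c/3), c)


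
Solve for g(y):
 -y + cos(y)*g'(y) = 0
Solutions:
 g(y) = C1 + Integral(y/cos(y), y)


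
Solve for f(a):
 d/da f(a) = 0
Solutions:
 f(a) = C1
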